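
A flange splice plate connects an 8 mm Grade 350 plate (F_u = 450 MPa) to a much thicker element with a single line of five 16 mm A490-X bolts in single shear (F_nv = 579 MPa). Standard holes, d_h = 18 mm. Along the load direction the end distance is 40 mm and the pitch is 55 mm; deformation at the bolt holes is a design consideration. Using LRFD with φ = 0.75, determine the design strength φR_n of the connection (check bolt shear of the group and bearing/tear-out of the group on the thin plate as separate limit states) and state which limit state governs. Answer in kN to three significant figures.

Bolt shear: A_b = π·16²/4 = 201.1 mm²; R_n = 579 × 201.1 × 5 × 1 / 1000 = 582.1 kN → 0.75 × 582.1 = 437 kN.
Bearing (1.2 l_c t F_u ≤ 2.4 d t F_u): upper limit = 2.4·16·8·450 / 1000 = 138.2 kN.
  Edge l_c = 40 − 18/2 = 31 → r_n = 133.9 kN; interior l_c = 55 − 18 = 37 → r_n = 138.2 kN.
  R_n,bearing = 1·133.9 + 4·138.2 = 686.9 kN → 0.75 × 686.9 = 515 kN.
Bolt shear governs: 437 kN.

437 kN (bolt shear governs)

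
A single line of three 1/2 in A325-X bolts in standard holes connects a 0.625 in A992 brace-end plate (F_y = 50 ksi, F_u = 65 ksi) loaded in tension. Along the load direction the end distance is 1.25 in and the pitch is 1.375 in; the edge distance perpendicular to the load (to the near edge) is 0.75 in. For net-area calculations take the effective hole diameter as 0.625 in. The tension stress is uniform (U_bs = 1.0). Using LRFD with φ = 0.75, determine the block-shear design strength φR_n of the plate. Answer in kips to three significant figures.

57.9 kips

Shear plane L_v = 1.25 + 2·1.375 = 4 in; A_gv = 4 × 0.625 = 2.5 in².
A_nv = (4 − 2.5·0.625) × 0.625 = 1.523 in².
A_nt = (0.75 − 0.5·0.625) × 0.625 = 0.2734 in².
0.6 F_u A_nv = 59.41 kips; 0.6 F_y A_gv = 75 kips → shear rupture governs the shear term.
R_n = 59.41 + 1.0 × 65 × 0.2734 = 77.19 kips.
Design strength φR_n = 0.75 × 77.19 = 57.9 kips.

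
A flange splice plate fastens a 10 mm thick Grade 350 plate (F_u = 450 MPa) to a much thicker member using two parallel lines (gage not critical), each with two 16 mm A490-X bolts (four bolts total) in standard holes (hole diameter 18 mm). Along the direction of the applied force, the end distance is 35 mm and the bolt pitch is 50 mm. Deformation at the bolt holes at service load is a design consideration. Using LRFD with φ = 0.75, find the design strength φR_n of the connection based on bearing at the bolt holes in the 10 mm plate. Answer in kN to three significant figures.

Per bolt r_n = 1.2 l_c t F_u ≤ 2.4 d t F_u; upper limit = 2.4 × 16 × 10 × 450 / 1000 = 172.8 kN.
Edge bolt: l_c = 35 − 18/2 = 26 mm → 1.2 × 26 × 10 × 450 / 1000 = 140.4 → r_n = 140.4 kN.
Interior bolts: l_c = 50 − 18 = 32 mm → 1.2 × 32 × 10 × 450 / 1000 = 172.8 → r_n = 172.8 kN.
R_n = 2 × 140.4 + 2 × 172.8 = 626.4 kN.
Design strength φR_n = 0.75 × 626.4 = 470 kN.

470 kN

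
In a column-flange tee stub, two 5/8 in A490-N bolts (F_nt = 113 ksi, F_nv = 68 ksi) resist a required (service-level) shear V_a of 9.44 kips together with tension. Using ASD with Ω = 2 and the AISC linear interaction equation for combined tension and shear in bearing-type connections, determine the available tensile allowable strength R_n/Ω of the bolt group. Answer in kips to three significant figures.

A_b = π·0.625²/4 = 0.3068 in²; f_rv = 9.44 / (2 × 0.3068) = 15.38 ksi.
F'_nt = 1.3 F_nt − (Ω F_nt / F_nv) f_rv = 1.3·113 − (2·113/68)·15.38 = 95.77 ksi, capped at F_nt → F'_nt = 95.77 ksi.
R_n = F'_nt · A_b · n = 95.77 × 0.3068 × 2 = 58.76 kips.
Allowable strength R_n/Ω = 58.76 / 2 = 29.4 kips.

29.4 kips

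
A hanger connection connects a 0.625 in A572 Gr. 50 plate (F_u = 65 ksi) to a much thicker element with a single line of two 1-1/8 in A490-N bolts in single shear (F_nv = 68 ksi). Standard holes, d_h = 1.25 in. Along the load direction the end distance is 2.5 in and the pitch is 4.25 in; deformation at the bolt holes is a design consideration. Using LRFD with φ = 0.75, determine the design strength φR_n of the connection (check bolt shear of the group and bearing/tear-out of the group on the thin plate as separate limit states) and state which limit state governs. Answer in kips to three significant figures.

Bolt shear: A_b = π·1.125²/4 = 0.994 in²; R_n = 68 × 0.994 × 2 × 1 = 135.2 kips → 0.75 × 135.2 = 101 kips.
Bearing (1.2 l_c t F_u ≤ 2.4 d t F_u): upper limit = 2.4·1.125·0.625·65 = 109.7 kips.
  Edge l_c = 2.5 − 1.25/2 = 1.875 → r_n = 91.41 kips; interior l_c = 4.25 − 1.25 = 3 → r_n = 109.7 kips.
  R_n,bearing = 1·91.41 + 1·109.7 = 201.1 kips → 0.75 × 201.1 = 151 kips.
Bolt shear governs: 101 kips.

101 kips (bolt shear governs)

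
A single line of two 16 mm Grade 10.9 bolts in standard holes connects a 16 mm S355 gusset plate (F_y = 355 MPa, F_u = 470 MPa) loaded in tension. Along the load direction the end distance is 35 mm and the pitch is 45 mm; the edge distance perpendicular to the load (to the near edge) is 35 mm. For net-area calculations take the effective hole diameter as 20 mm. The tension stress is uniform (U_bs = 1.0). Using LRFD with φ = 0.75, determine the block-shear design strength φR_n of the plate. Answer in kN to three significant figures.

Shear plane L_v = 35 + 1·45 = 80 mm; A_gv = 80 × 16 = 1280 mm².
A_nv = (80 − 1.5·20) × 16 = 800 mm².
A_nt = (35 − 0.5·20) × 16 = 400 mm².
0.6 F_u A_nv = 225.6 kN; 0.6 F_y A_gv = 272.6 kN → shear rupture governs the shear term.
R_n = 225.6 + 1.0 × 470 × 400 / 1000 = 413.6 kN.
Design strength φR_n = 0.75 × 413.6 = 310 kN.

310 kN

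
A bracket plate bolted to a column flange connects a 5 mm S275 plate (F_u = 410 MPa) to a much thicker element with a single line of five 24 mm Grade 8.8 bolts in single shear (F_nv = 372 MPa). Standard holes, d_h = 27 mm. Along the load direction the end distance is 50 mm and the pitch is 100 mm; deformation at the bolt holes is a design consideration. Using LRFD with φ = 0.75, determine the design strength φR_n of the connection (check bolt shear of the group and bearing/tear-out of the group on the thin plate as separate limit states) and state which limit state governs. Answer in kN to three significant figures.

422 kN (bearing governs)

Bolt shear: A_b = π·24²/4 = 452.4 mm²; R_n = 372 × 452.4 × 5 × 1 / 1000 = 841.4 kN → 0.75 × 841.4 = 631 kN.
Bearing (1.2 l_c t F_u ≤ 2.4 d t F_u): upper limit = 2.4·24·5·410 / 1000 = 118.1 kN.
  Edge l_c = 50 − 27/2 = 36.5 → r_n = 89.79 kN; interior l_c = 100 − 27 = 73 → r_n = 118.1 kN.
  R_n,bearing = 1·89.79 + 4·118.1 = 562.1 kN → 0.75 × 562.1 = 422 kN.
Bearing governs: 422 kN.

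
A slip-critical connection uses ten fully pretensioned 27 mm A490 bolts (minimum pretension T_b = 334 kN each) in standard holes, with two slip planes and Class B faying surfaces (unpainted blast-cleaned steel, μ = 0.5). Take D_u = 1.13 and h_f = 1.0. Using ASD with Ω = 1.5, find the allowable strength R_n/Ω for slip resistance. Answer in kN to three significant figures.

2520 kN

R_n = μ · D_u · h_f · T_b · n_s · n_b = 0.5 × 1.13 × 1.0 × 334 × 2 × 10 = 3774 kN.
Allowable strength R_n/Ω = 3774 / 1.5 = 2520 kN.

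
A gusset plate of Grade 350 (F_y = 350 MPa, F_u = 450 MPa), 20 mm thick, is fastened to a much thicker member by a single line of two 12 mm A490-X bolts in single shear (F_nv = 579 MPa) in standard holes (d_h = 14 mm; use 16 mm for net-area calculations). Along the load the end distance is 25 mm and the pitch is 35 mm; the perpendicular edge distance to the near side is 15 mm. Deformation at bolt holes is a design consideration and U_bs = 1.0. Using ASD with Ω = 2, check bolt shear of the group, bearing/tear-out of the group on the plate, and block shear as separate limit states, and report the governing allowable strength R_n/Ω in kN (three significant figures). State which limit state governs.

65.5 kN (bolt shear governs)

Bolt shear: A_b = π·12²/4 = 113.1 mm²; R_n = 579 × 113.1 × 2 × 1 / 1000 = 131 kN → 131 / 2 = 65.5 kN.
Bearing: edge l_c = 18, r_n = 194.4 kN; interior l_c = 21, r_n = 226.8 kN; R_n = 194.4 + 1·226.8 = 421.2 kN → 211 kN.
Block shear: A_gv = 1200, A_nv = 720, A_nt = 140 mm²; R_n = min(0.6F_uA_nv, 0.6F_yA_gv) + U_bs·F_u·A_nt = 257.4 kN → 129 kN.
Bolt shear governs: 65.5 kN.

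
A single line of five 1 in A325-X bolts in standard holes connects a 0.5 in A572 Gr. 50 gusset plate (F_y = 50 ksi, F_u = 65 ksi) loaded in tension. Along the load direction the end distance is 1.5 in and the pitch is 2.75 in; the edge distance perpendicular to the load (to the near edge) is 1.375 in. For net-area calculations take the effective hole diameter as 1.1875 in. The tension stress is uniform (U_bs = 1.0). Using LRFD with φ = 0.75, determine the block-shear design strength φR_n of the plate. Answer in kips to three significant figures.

Shear plane L_v = 1.5 + 4·2.75 = 12.5 in; A_gv = 12.5 × 0.5 = 6.25 in².
A_nv = (12.5 − 4.5·1.1875) × 0.5 = 3.578 in².
A_nt = (1.375 − 0.5·1.1875) × 0.5 = 0.3906 in².
0.6 F_u A_nv = 139.5 kips; 0.6 F_y A_gv = 187.5 kips → shear rupture governs the shear term.
R_n = 139.5 + 1.0 × 65 × 0.3906 = 164.9 kips.
Design strength φR_n = 0.75 × 164.9 = 124 kips.

124 kips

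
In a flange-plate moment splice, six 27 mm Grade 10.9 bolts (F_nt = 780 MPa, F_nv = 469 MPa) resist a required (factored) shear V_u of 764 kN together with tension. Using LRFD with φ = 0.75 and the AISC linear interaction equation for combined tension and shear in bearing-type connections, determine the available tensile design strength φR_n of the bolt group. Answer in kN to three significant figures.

1340 kN

A_b = π·27²/4 = 572.6 mm²; f_rv = 764 × 1000 / (6 × 572.6) = 222.4 MPa.
F'_nt = 1.3 F_nt − (F_nt / φF_nv) f_rv = 1.3·780 − (780/(0.75·469))·222.4 = 520.8 MPa, capped at F_nt → F'_nt = 520.8 MPa.
R_n = F'_nt · A_b · n = 520.8 × 572.6 × 6 / 1000 = 1789 kN.
Design strength φR_n = 0.75 × 1789 = 1340 kN.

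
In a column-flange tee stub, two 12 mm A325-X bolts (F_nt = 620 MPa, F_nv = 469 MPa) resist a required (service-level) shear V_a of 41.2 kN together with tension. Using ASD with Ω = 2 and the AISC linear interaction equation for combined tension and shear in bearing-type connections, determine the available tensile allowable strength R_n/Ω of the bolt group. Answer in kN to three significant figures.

A_b = π·12²/4 = 113.1 mm²; f_rv = 41.2 × 1000 / (2 × 113.1) = 182.1 MPa.
F'_nt = 1.3 F_nt − (Ω F_nt / F_nv) f_rv = 1.3·620 − (2·620/469)·182.1 = 324.4 MPa, capped at F_nt → F'_nt = 324.4 MPa.
R_n = F'_nt · A_b · n = 324.4 × 113.1 × 2 / 1000 = 73.38 kN.
Allowable strength R_n/Ω = 73.38 / 2 = 36.7 kN.

36.7 kN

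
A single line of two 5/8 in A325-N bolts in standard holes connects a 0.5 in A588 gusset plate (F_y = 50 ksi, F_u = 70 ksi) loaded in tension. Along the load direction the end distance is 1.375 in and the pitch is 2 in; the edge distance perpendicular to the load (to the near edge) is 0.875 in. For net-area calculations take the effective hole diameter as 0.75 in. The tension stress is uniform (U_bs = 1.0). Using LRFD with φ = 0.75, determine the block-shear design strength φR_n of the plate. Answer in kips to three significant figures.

Shear plane L_v = 1.375 + 1·2 = 3.375 in; A_gv = 3.375 × 0.5 = 1.688 in².
A_nv = (3.375 − 1.5·0.75) × 0.5 = 1.125 in².
A_nt = (0.875 − 0.5·0.75) × 0.5 = 0.25 in².
0.6 F_u A_nv = 47.25 kips; 0.6 F_y A_gv = 50.62 kips → shear rupture governs the shear term.
R_n = 47.25 + 1.0 × 70 × 0.25 = 64.75 kips.
Design strength φR_n = 0.75 × 64.75 = 48.6 kips.

48.6 kips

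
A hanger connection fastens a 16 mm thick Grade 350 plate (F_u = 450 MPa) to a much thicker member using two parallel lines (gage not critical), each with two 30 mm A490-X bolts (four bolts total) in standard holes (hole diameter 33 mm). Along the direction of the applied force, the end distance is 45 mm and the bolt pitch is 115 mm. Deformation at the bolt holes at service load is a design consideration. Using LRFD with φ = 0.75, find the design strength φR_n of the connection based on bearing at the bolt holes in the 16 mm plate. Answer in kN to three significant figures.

Per bolt r_n = 1.2 l_c t F_u ≤ 2.4 d t F_u; upper limit = 2.4 × 30 × 16 × 450 / 1000 = 518.4 kN.
Edge bolt: l_c = 45 − 33/2 = 28.5 mm → 1.2 × 28.5 × 16 × 450 / 1000 = 246.2 → r_n = 246.2 kN.
Interior bolts: l_c = 115 − 33 = 82 mm → 1.2 × 82 × 16 × 450 / 1000 = 708.5 → r_n = 518.4 kN.
R_n = 2 × 246.2 + 2 × 518.4 = 1529 kN.
Design strength φR_n = 0.75 × 1529 = 1150 kN.

1150 kN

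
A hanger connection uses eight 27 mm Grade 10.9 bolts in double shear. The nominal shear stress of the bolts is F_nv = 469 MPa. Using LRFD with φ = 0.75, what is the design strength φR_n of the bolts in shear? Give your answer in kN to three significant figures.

3220 kN

A_b = π × 27² / 4 = 572.6 mm².
R_n = F_nv · A_b · n · n_s = 469 × 572.6 × 8 × 2 / 1000 = 4296 kN.
Design strength φR_n = 0.75 × 4296 = 3220 kN.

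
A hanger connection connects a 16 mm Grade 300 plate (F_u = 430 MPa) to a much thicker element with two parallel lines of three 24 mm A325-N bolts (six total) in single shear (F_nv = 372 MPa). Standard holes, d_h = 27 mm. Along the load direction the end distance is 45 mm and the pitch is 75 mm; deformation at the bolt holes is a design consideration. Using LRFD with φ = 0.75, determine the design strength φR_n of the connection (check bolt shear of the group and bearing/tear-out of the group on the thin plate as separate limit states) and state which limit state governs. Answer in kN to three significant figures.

Bolt shear: A_b = π·24²/4 = 452.4 mm²; R_n = 372 × 452.4 × 6 × 1 / 1000 = 1010 kN → 0.75 × 1010 = 757 kN.
Bearing (1.2 l_c t F_u ≤ 2.4 d t F_u): upper limit = 2.4·24·16·430 / 1000 = 396.3 kN.
  Edge l_c = 45 − 27/2 = 31.5 → r_n = 260.1 kN; interior l_c = 75 − 27 = 48 → r_n = 396.3 kN.
  R_n,bearing = 2·260.1 + 4·396.3 = 2105 kN → 0.75 × 2105 = 1580 kN.
Bolt shear governs: 757 kN.

757 kN (bolt shear governs)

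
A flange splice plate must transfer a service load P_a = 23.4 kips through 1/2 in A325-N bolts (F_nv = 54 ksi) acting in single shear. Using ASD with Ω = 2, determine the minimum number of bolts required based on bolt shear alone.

5 bolts

A_b = π·0.5²/4 = 0.1963 in².
Per-bolt allowable strength R_n/Ω = 54 × 0.1963 × 1 / 2 = 5.301 kips.
n ≥ 23.4 / 5.301 = 4.414 → use 5 bolts.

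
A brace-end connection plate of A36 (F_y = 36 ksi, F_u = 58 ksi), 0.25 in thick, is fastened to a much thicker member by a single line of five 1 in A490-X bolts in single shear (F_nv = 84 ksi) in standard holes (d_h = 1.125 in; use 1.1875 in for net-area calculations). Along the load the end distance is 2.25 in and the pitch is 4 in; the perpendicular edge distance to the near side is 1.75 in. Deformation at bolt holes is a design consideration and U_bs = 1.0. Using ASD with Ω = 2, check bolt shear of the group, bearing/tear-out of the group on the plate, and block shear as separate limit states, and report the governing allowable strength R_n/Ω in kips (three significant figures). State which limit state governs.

Bolt shear: A_b = π·1²/4 = 0.7854 in²; R_n = 84 × 0.7854 × 5 × 1 = 329.9 kips → 329.9 / 2 = 165 kips.
Bearing: edge l_c = 1.688, r_n = 29.36 kips; interior l_c = 2.875, r_n = 34.8 kips; R_n = 29.36 + 4·34.8 = 168.6 kips → 84.3 kips.
Block shear: A_gv = 4.562, A_nv = 3.227, A_nt = 0.2891 in²; R_n = min(0.6F_uA_nv, 0.6F_yA_gv) + U_bs·F_u·A_nt = 115.3 kips → 57.7 kips.
Block shear governs: 57.7 kips.

57.7 kips (block shear governs)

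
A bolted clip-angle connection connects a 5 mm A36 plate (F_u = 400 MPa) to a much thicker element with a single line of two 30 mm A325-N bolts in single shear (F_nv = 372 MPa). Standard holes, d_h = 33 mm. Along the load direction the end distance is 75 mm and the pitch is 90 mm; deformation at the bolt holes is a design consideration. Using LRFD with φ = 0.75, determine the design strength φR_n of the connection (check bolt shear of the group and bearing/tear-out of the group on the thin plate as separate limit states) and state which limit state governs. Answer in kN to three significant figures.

208 kN (bearing governs)

Bolt shear: A_b = π·30²/4 = 706.9 mm²; R_n = 372 × 706.9 × 2 × 1 / 1000 = 525.9 kN → 0.75 × 525.9 = 394 kN.
Bearing (1.2 l_c t F_u ≤ 2.4 d t F_u): upper limit = 2.4·30·5·400 / 1000 = 144 kN.
  Edge l_c = 75 − 33/2 = 58.5 → r_n = 140.4 kN; interior l_c = 90 − 33 = 57 → r_n = 136.8 kN.
  R_n,bearing = 1·140.4 + 1·136.8 = 277.2 kN → 0.75 × 277.2 = 208 kN.
Bearing governs: 208 kN.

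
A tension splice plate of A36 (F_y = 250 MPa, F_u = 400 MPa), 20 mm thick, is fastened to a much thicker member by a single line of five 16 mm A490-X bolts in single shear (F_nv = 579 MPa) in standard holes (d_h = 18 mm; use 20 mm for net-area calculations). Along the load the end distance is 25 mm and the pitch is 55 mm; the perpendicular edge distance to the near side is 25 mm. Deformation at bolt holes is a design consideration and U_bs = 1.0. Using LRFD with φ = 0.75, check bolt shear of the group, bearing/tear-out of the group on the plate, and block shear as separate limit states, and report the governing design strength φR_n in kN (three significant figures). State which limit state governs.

Bolt shear: A_b = π·16²/4 = 201.1 mm²; R_n = 579 × 201.1 × 5 × 1 / 1000 = 582.1 kN → 0.75 × 582.1 = 437 kN.
Bearing: edge l_c = 16, r_n = 153.6 kN; interior l_c = 37, r_n = 307.2 kN; R_n = 153.6 + 4·307.2 = 1382 kN → 1040 kN.
Block shear: A_gv = 4900, A_nv = 3100, A_nt = 300 mm²; R_n = min(0.6F_uA_nv, 0.6F_yA_gv) + U_bs·F_u·A_nt = 855 kN → 641 kN.
Bolt shear governs: 437 kN.

437 kN (bolt shear governs)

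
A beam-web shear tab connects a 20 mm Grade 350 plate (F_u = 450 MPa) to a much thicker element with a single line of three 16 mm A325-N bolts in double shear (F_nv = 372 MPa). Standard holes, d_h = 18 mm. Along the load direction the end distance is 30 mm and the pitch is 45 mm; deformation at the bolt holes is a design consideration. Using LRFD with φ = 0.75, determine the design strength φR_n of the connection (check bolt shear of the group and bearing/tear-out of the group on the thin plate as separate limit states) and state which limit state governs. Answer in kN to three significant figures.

Bolt shear: A_b = π·16²/4 = 201.1 mm²; R_n = 372 × 201.1 × 3 × 2 / 1000 = 448.8 kN → 0.75 × 448.8 = 337 kN.
Bearing (1.2 l_c t F_u ≤ 2.4 d t F_u): upper limit = 2.4·16·20·450 / 1000 = 345.6 kN.
  Edge l_c = 30 − 18/2 = 21 → r_n = 226.8 kN; interior l_c = 45 − 18 = 27 → r_n = 291.6 kN.
  R_n,bearing = 1·226.8 + 2·291.6 = 810 kN → 0.75 × 810 = 608 kN.
Bolt shear governs: 337 kN.

337 kN (bolt shear governs)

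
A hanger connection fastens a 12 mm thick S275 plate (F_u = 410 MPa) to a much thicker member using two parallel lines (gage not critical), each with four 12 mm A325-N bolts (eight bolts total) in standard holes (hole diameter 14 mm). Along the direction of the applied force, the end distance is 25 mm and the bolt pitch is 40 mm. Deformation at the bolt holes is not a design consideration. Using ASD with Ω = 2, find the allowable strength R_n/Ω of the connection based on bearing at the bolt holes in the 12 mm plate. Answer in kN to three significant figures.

664 kN

Per bolt r_n = 1.5 l_c t F_u ≤ 3.0 d t F_u; upper limit = 3.0 × 12 × 12 × 410 / 1000 = 177.1 kN.
Edge bolt: l_c = 25 − 14/2 = 18 mm → 1.5 × 18 × 12 × 410 / 1000 = 132.8 → r_n = 132.8 kN.
Interior bolts: l_c = 40 − 14 = 26 mm → 1.5 × 26 × 12 × 410 / 1000 = 191.9 → r_n = 177.1 kN.
R_n = 2 × 132.8 + 6 × 177.1 = 1328 kN.
Allowable strength R_n/Ω = 1328 / 2 = 664 kN.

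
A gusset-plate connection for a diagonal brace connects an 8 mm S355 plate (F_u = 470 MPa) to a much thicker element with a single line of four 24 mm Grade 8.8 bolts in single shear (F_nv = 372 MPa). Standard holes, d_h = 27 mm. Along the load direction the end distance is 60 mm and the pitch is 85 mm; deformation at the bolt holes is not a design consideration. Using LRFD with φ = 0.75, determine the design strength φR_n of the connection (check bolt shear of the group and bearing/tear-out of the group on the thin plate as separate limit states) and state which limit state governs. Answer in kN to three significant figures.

Bolt shear: A_b = π·24²/4 = 452.4 mm²; R_n = 372 × 452.4 × 4 × 1 / 1000 = 673.2 kN → 0.75 × 673.2 = 505 kN.
Bearing (1.5 l_c t F_u ≤ 3.0 d t F_u): upper limit = 3.0·24·8·470 / 1000 = 270.7 kN.
  Edge l_c = 60 − 27/2 = 46.5 → r_n = 262.3 kN; interior l_c = 85 − 27 = 58 → r_n = 270.7 kN.
  R_n,bearing = 1·262.3 + 3·270.7 = 1074 kN → 0.75 × 1074 = 806 kN.
Bolt shear governs: 505 kN.

505 kN (bolt shear governs)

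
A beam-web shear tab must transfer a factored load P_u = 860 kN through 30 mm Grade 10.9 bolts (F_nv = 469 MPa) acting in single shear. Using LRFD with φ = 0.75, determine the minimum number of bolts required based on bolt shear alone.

4 bolts

A_b = π·30²/4 = 706.9 mm².
Per-bolt design strength φR_n = 0.75 × 469 × 706.9 × 1 / 1000 = 248.6 kN.
n ≥ 860 / 248.6 = 3.459 → use 4 bolts.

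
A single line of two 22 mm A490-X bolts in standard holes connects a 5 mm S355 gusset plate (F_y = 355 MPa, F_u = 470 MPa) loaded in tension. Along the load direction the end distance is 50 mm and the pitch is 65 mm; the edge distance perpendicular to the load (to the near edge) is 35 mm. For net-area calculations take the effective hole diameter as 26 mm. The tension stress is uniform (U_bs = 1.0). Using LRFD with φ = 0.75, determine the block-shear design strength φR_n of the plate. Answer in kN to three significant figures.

Shear plane L_v = 50 + 1·65 = 115 mm; A_gv = 115 × 5 = 575 mm².
A_nv = (115 − 1.5·26) × 5 = 380 mm².
A_nt = (35 − 0.5·26) × 5 = 110 mm².
0.6 F_u A_nv = 107.2 kN; 0.6 F_y A_gv = 122.5 kN → shear rupture governs the shear term.
R_n = 107.2 + 1.0 × 470 × 110 / 1000 = 158.9 kN.
Design strength φR_n = 0.75 × 158.9 = 119 kN.

119 kN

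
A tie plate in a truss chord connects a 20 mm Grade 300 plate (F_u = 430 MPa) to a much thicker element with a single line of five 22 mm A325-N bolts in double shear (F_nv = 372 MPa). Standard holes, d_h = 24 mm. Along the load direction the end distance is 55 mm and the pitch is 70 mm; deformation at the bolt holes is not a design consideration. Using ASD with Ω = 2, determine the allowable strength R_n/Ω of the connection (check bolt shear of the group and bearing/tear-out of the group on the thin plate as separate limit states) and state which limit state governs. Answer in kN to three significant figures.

707 kN (bolt shear governs)

Bolt shear: A_b = π·22²/4 = 380.1 mm²; R_n = 372 × 380.1 × 5 × 2 / 1000 = 1414 kN → 1414 / 2 = 707 kN.
Bearing (1.5 l_c t F_u ≤ 3.0 d t F_u): upper limit = 3.0·22·20·430 / 1000 = 567.6 kN.
  Edge l_c = 55 − 24/2 = 43 → r_n = 554.7 kN; interior l_c = 70 − 24 = 46 → r_n = 567.6 kN.
  R_n,bearing = 1·554.7 + 4·567.6 = 2825 kN → 2825 / 2 = 1410 kN.
Bolt shear governs: 707 kN.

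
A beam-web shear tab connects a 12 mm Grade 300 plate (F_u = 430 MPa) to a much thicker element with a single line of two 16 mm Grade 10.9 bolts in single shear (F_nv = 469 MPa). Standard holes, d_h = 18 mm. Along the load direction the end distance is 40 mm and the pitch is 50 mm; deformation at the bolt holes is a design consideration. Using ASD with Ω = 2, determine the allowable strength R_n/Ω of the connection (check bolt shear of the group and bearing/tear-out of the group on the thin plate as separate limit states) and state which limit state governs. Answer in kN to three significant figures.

Bolt shear: A_b = π·16²/4 = 201.1 mm²; R_n = 469 × 201.1 × 2 × 1 / 1000 = 188.6 kN → 188.6 / 2 = 94.3 kN.
Bearing (1.2 l_c t F_u ≤ 2.4 d t F_u): upper limit = 2.4·16·12·430 / 1000 = 198.1 kN.
  Edge l_c = 40 − 18/2 = 31 → r_n = 192 kN; interior l_c = 50 − 18 = 32 → r_n = 198.1 kN.
  R_n,bearing = 1·192 + 1·198.1 = 390.1 kN → 390.1 / 2 = 195 kN.
Bolt shear governs: 94.3 kN.

94.3 kN (bolt shear governs)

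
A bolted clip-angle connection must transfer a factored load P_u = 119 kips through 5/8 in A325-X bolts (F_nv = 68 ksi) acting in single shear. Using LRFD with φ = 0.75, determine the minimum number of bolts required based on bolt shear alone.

8 bolts

A_b = π·0.625²/4 = 0.3068 in².
Per-bolt design strength φR_n = 0.75 × 68 × 0.3068 × 1 = 15.65 kips.
n ≥ 119 / 15.65 = 7.605 → use 8 bolts.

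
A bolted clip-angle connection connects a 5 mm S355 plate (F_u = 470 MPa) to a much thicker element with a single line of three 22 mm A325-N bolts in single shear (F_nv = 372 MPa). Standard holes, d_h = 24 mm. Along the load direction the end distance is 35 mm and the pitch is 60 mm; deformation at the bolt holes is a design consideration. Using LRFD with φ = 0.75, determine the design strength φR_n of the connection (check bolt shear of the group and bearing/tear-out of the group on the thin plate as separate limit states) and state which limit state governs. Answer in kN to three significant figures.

201 kN (bearing governs)

Bolt shear: A_b = π·22²/4 = 380.1 mm²; R_n = 372 × 380.1 × 3 × 1 / 1000 = 424.2 kN → 0.75 × 424.2 = 318 kN.
Bearing (1.2 l_c t F_u ≤ 2.4 d t F_u): upper limit = 2.4·22·5·470 / 1000 = 124.1 kN.
  Edge l_c = 35 − 24/2 = 23 → r_n = 64.86 kN; interior l_c = 60 − 24 = 36 → r_n = 101.5 kN.
  R_n,bearing = 1·64.86 + 2·101.5 = 267.9 kN → 0.75 × 267.9 = 201 kN.
Bearing governs: 201 kN.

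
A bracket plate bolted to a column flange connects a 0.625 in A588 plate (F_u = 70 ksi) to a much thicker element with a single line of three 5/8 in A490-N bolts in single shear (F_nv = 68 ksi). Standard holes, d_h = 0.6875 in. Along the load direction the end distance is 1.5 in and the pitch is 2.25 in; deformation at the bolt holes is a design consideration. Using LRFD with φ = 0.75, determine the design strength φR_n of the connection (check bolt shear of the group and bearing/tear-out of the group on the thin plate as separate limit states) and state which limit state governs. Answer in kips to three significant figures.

Bolt shear: A_b = π·0.625²/4 = 0.3068 in²; R_n = 68 × 0.3068 × 3 × 1 = 62.59 kips → 0.75 × 62.59 = 46.9 kips.
Bearing (1.2 l_c t F_u ≤ 2.4 d t F_u): upper limit = 2.4·0.625·0.625·70 = 65.62 kips.
  Edge l_c = 1.5 − 0.6875/2 = 1.156 → r_n = 60.7 kips; interior l_c = 2.25 − 0.6875 = 1.562 → r_n = 65.62 kips.
  R_n,bearing = 1·60.7 + 2·65.62 = 192 kips → 0.75 × 192 = 144 kips.
Bolt shear governs: 46.9 kips.

46.9 kips (bolt shear governs)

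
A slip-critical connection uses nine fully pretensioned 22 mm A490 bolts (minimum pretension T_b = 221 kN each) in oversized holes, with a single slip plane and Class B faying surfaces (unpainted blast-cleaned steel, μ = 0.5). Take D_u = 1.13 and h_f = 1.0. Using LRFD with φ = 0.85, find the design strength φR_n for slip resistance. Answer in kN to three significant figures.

R_n = μ · D_u · h_f · T_b · n_s · n_b = 0.5 × 1.13 × 1.0 × 221 × 1 × 9 = 1124 kN.
Design strength φR_n = 0.85 × 1124 = 955 kN.

955 kN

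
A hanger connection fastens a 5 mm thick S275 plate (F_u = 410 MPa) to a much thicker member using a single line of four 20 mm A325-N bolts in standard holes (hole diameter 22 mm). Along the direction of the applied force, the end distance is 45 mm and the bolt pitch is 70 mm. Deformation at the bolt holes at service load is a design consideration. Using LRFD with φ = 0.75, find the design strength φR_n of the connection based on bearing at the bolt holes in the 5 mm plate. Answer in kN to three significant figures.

Per bolt r_n = 1.2 l_c t F_u ≤ 2.4 d t F_u; upper limit = 2.4 × 20 × 5 × 410 / 1000 = 98.4 kN.
Edge bolt: l_c = 45 − 22/2 = 34 mm → 1.2 × 34 × 5 × 410 / 1000 = 83.64 → r_n = 83.64 kN.
Interior bolts: l_c = 70 − 22 = 48 mm → 1.2 × 48 × 5 × 410 / 1000 = 118.1 → r_n = 98.4 kN.
R_n = 1 × 83.64 + 3 × 98.4 = 378.8 kN.
Design strength φR_n = 0.75 × 378.8 = 284 kN.

284 kN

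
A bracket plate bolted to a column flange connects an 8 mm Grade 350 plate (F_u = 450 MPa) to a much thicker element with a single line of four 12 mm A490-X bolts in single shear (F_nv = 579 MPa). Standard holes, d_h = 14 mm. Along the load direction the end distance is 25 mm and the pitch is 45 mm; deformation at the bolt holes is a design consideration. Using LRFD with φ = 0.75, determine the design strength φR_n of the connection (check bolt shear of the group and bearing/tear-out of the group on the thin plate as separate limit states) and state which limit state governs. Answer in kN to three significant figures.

196 kN (bolt shear governs)

Bolt shear: A_b = π·12²/4 = 113.1 mm²; R_n = 579 × 113.1 × 4 × 1 / 1000 = 261.9 kN → 0.75 × 261.9 = 196 kN.
Bearing (1.2 l_c t F_u ≤ 2.4 d t F_u): upper limit = 2.4·12·8·450 / 1000 = 103.7 kN.
  Edge l_c = 25 − 14/2 = 18 → r_n = 77.76 kN; interior l_c = 45 − 14 = 31 → r_n = 103.7 kN.
  R_n,bearing = 1·77.76 + 3·103.7 = 388.8 kN → 0.75 × 388.8 = 292 kN.
Bolt shear governs: 196 kN.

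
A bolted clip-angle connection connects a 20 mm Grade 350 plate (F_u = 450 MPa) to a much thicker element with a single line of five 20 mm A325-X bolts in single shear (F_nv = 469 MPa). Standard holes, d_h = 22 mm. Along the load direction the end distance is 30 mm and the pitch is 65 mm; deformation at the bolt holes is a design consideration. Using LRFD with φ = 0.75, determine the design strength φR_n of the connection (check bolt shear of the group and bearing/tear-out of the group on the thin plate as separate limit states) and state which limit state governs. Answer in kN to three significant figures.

553 kN (bolt shear governs)

Bolt shear: A_b = π·20²/4 = 314.2 mm²; R_n = 469 × 314.2 × 5 × 1 / 1000 = 736.7 kN → 0.75 × 736.7 = 553 kN.
Bearing (1.2 l_c t F_u ≤ 2.4 d t F_u): upper limit = 2.4·20·20·450 / 1000 = 432 kN.
  Edge l_c = 30 − 22/2 = 19 → r_n = 205.2 kN; interior l_c = 65 − 22 = 43 → r_n = 432 kN.
  R_n,bearing = 1·205.2 + 4·432 = 1933 kN → 0.75 × 1933 = 1450 kN.
Bolt shear governs: 553 kN.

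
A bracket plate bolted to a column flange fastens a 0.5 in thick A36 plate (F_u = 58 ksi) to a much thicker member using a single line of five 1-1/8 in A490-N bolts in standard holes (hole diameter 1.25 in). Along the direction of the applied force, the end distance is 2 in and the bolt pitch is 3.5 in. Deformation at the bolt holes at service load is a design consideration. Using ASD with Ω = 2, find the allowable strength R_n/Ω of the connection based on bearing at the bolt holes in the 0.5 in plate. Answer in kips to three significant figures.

Per bolt r_n = 1.2 l_c t F_u ≤ 2.4 d t F_u; upper limit = 2.4 × 1.125 × 0.5 × 58 = 78.3 kips.
Edge bolt: l_c = 2 − 1.25/2 = 1.375 in → 1.2 × 1.375 × 0.5 × 58 = 47.85 → r_n = 47.85 kips.
Interior bolts: l_c = 3.5 − 1.25 = 2.25 in → 1.2 × 2.25 × 0.5 × 58 = 78.3 → r_n = 78.3 kips.
R_n = 1 × 47.85 + 4 × 78.3 = 361 kips.
Allowable strength R_n/Ω = 361 / 2 = 181 kips.

181 kips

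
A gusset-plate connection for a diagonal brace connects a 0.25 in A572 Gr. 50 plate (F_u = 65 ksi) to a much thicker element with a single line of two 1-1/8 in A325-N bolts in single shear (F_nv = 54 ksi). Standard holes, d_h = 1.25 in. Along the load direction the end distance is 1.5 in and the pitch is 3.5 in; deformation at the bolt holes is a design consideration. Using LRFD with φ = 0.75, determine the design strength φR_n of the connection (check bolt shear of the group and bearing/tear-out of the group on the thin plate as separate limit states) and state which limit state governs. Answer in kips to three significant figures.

Bolt shear: A_b = π·1.125²/4 = 0.994 in²; R_n = 54 × 0.994 × 2 × 1 = 107.4 kips → 0.75 × 107.4 = 80.5 kips.
Bearing (1.2 l_c t F_u ≤ 2.4 d t F_u): upper limit = 2.4·1.125·0.25·65 = 43.87 kips.
  Edge l_c = 1.5 − 1.25/2 = 0.875 → r_n = 17.06 kips; interior l_c = 3.5 − 1.25 = 2.25 → r_n = 43.87 kips.
  R_n,bearing = 1·17.06 + 1·43.87 = 60.94 kips → 0.75 × 60.94 = 45.7 kips.
Bearing governs: 45.7 kips.

45.7 kips (bearing governs)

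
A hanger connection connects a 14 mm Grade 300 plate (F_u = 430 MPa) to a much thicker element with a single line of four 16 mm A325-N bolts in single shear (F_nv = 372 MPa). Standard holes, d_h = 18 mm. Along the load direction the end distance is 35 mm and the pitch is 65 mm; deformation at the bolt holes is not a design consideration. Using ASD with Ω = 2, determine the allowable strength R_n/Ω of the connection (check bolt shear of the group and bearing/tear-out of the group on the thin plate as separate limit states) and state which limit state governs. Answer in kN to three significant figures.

150 kN (bolt shear governs)

Bolt shear: A_b = π·16²/4 = 201.1 mm²; R_n = 372 × 201.1 × 4 × 1 / 1000 = 299.2 kN → 299.2 / 2 = 150 kN.
Bearing (1.5 l_c t F_u ≤ 3.0 d t F_u): upper limit = 3.0·16·14·430 / 1000 = 289 kN.
  Edge l_c = 35 − 18/2 = 26 → r_n = 234.8 kN; interior l_c = 65 − 18 = 47 → r_n = 289 kN.
  R_n,bearing = 1·234.8 + 3·289 = 1102 kN → 1102 / 2 = 551 kN.
Bolt shear governs: 150 kN.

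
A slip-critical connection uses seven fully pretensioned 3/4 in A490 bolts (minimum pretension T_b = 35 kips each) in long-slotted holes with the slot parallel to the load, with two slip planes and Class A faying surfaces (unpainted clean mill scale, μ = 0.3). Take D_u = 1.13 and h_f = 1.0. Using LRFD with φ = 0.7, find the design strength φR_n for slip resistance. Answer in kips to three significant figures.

R_n = μ · D_u · h_f · T_b · n_s · n_b = 0.3 × 1.13 × 1.0 × 35 × 2 × 7 = 166.1 kips.
Design strength φR_n = 0.7 × 166.1 = 116 kips.

116 kips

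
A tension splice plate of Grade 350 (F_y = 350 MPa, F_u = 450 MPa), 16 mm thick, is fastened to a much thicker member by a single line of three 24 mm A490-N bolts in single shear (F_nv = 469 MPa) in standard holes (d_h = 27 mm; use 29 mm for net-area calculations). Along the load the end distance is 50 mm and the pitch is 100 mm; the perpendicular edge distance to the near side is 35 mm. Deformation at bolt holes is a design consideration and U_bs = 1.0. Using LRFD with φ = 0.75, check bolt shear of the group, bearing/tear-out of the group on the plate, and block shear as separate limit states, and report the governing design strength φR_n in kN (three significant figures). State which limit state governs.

477 kN (bolt shear governs)

Bolt shear: A_b = π·24²/4 = 452.4 mm²; R_n = 469 × 452.4 × 3 × 1 / 1000 = 636.5 kN → 0.75 × 636.5 = 477 kN.
Bearing: edge l_c = 36.5, r_n = 315.4 kN; interior l_c = 73, r_n = 414.7 kN; R_n = 315.4 + 2·414.7 = 1145 kN → 859 kN.
Block shear: A_gv = 4000, A_nv = 2840, A_nt = 328 mm²; R_n = min(0.6F_uA_nv, 0.6F_yA_gv) + U_bs·F_u·A_nt = 914.4 kN → 686 kN.
Bolt shear governs: 477 kN.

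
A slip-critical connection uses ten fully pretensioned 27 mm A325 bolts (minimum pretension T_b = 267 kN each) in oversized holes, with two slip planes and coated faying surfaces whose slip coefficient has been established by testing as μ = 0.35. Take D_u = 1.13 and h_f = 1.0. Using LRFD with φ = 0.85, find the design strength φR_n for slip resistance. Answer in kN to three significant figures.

R_n = μ · D_u · h_f · T_b · n_s · n_b = 0.35 × 1.13 × 1.0 × 267 × 2 × 10 = 2112 kN.
Design strength φR_n = 0.85 × 2112 = 1800 kN.

1800 kN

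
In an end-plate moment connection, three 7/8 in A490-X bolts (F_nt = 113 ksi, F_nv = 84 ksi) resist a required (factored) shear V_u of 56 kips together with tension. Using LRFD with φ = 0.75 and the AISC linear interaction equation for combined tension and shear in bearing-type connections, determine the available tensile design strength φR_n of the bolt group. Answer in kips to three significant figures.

A_b = π·0.875²/4 = 0.6013 in²; f_rv = 56 / (3 × 0.6013) = 31.04 ksi.
F'_nt = 1.3 F_nt − (F_nt / φF_nv) f_rv = 1.3·113 − (113/(0.75·84))·31.04 = 91.22 ksi, capped at F_nt → F'_nt = 91.22 ksi.
R_n = F'_nt · A_b · n = 91.22 × 0.6013 × 3 = 164.6 kips.
Design strength φR_n = 0.75 × 164.6 = 123 kips.

123 kips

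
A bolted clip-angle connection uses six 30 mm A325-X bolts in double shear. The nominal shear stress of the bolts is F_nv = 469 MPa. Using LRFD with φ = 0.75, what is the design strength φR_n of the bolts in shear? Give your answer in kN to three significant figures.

2980 kN

A_b = π × 30² / 4 = 706.9 mm².
R_n = F_nv · A_b · n · n_s = 469 × 706.9 × 6 × 2 / 1000 = 3978 kN.
Design strength φR_n = 0.75 × 3978 = 2980 kN.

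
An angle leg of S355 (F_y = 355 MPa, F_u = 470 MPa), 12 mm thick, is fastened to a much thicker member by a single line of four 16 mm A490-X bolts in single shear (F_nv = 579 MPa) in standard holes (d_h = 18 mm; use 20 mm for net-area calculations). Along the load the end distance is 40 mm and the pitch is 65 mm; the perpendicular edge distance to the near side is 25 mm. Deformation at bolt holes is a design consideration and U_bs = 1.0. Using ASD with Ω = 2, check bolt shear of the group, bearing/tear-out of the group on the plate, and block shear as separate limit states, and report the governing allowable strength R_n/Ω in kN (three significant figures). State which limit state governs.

Bolt shear: A_b = π·16²/4 = 201.1 mm²; R_n = 579 × 201.1 × 4 × 1 / 1000 = 465.7 kN → 465.7 / 2 = 233 kN.
Bearing: edge l_c = 31, r_n = 209.8 kN; interior l_c = 47, r_n = 216.6 kN; R_n = 209.8 + 3·216.6 = 859.5 kN → 430 kN.
Block shear: A_gv = 2820, A_nv = 1980, A_nt = 180 mm²; R_n = min(0.6F_uA_nv, 0.6F_yA_gv) + U_bs·F_u·A_nt = 643 kN → 321 kN.
Bolt shear governs: 233 kN.

233 kN (bolt shear governs)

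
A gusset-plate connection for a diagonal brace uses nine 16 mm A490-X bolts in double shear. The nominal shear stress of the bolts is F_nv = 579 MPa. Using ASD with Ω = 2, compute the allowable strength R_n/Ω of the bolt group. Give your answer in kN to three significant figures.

1050 kN

A_b = π × 16² / 4 = 201.1 mm².
R_n = F_nv · A_b · n · n_s = 579 × 201.1 × 9 × 2 / 1000 = 2095 kN.
Allowable strength R_n/Ω = 2095 / 2 = 1050 kN.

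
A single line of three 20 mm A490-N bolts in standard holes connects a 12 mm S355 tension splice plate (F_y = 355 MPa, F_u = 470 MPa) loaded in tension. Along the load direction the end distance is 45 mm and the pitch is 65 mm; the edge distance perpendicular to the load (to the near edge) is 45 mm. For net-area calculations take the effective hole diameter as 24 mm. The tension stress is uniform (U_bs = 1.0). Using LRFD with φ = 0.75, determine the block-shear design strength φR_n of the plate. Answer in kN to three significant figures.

Shear plane L_v = 45 + 2·65 = 175 mm; A_gv = 175 × 12 = 2100 mm².
A_nv = (175 − 2.5·24) × 12 = 1380 mm².
A_nt = (45 − 0.5·24) × 12 = 396 mm².
0.6 F_u A_nv = 389.2 kN; 0.6 F_y A_gv = 447.3 kN → shear rupture governs the shear term.
R_n = 389.2 + 1.0 × 470 × 396 / 1000 = 575.3 kN.
Design strength φR_n = 0.75 × 575.3 = 431 kN.

431 kN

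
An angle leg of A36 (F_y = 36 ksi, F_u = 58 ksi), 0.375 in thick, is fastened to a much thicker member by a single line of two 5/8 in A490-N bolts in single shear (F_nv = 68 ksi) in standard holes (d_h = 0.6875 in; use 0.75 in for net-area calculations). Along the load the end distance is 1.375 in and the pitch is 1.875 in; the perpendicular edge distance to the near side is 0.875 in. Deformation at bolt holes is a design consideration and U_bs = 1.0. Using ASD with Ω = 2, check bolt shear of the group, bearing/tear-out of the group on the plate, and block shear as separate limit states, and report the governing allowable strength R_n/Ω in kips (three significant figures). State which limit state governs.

18.6 kips (block shear governs)

Bolt shear: A_b = π·0.625²/4 = 0.3068 in²; R_n = 68 × 0.3068 × 2 × 1 = 41.72 kips → 41.72 / 2 = 20.9 kips.
Bearing: edge l_c = 1.031, r_n = 26.92 kips; interior l_c = 1.188, r_n = 30.99 kips; R_n = 26.92 + 1·30.99 = 57.91 kips → 29 kips.
Block shear: A_gv = 1.219, A_nv = 0.7969, A_nt = 0.1875 in²; R_n = min(0.6F_uA_nv, 0.6F_yA_gv) + U_bs·F_u·A_nt = 37.2 kips → 18.6 kips.
Block shear governs: 18.6 kips.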